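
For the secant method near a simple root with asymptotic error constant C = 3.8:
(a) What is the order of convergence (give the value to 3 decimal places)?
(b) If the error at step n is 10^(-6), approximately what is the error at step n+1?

(a) Secant method has superlinear convergence with order φ = (1+√5)/2 ≈ 1.618.
    This means |e_{n+1}| ≈ C|e_n|^1.618.

(b) With |e_n| = 10^(-6) and C = 3.8:
    |e_{n+1}| ≈ 3.8 × (10^(-6))^1.618 = 3.8 × 10^(-9.71)

(a) ≈ 1.618 (golden ratio); (b) |e_{n+1}| ≈ 7.440e-10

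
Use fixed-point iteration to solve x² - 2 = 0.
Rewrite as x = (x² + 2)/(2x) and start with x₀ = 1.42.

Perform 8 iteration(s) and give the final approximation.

Equation: x² - 2 = 0
Fixed-point form: x = (x² + 2)/(2x)
x₀ = 1.42

x_1 = g(1.420000) = 1.414225
x_2 = g(1.414225) = 1.414214
x_3 = g(1.414214) = 1.414214
x_4 = g(1.414214) = 1.414214
x_5 = g(1.414214) = 1.414214
x_6 = g(1.414214) = 1.414214
x_7 = g(1.414214) = 1.414214
x_8 = g(1.414214) = 1.414214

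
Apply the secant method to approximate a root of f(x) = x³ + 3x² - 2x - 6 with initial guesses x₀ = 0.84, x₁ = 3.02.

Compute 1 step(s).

f(x) = x³ + 3x² - 2x - 6
x₀ = 0.84, x₁ = 3.02

Secant formula: x_{n+1} = x_n - f(x_n)(x_n - x_{n-1})/(f(x_n) - f(x_{n-1}))

Iteration 1:
  f(0.840000) = -4.970496
  f(3.020000) = 42.864808
  x_2 = 3.020000 - 42.864808×(3.020000 - 0.840000)/(42.864808 - (-4.970496))
       = 1.066521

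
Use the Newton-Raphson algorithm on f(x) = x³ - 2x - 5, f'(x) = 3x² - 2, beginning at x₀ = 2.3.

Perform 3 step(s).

f(x) = x³ - 2x - 5
f'(x) = 3x² - 2
x₀ = 2.3

Newton-Raphson formula: x_{n+1} = x_n - f(x_n)/f'(x_n)

Iteration 1:
  f(2.300000) = 2.567000
  f'(2.300000) = 13.870000
  x_1 = 2.300000 - 2.567000/13.870000 = 2.114924
Iteration 2:
  f(2.114924) = 0.230006
  f'(2.114924) = 11.418714
  x_2 = 2.114924 - 0.230006/11.418714 = 2.094781
Iteration 3:
  f(2.094781) = 0.002566
  f'(2.094781) = 11.164327
  x_3 = 2.094781 - 0.002566/11.164327 = 2.094552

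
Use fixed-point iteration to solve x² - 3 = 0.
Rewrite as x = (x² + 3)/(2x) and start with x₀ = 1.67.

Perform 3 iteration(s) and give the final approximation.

Equation: x² - 3 = 0
Fixed-point form: x = (x² + 3)/(2x)
x₀ = 1.67

x_1 = g(1.670000) = 1.733204
x_2 = g(1.733204) = 1.732051
x_3 = g(1.732051) = 1.732051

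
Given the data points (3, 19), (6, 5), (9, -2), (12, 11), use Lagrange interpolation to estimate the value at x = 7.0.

Lagrange interpolation formula:
P(x) = Σ yᵢ × Lᵢ(x)
where Lᵢ(x) = Π_{j≠i} (x - xⱼ)/(xᵢ - xⱼ)

L_0(7.0) = (7.0 - 6)/(3 - 6) × (7.0 - 9)/(3 - 9) × (7.0 - 12)/(3 - 12) = -0.061728
L_1(7.0) = (7.0 - 3)/(6 - 3) × (7.0 - 9)/(6 - 9) × (7.0 - 12)/(6 - 12) = 0.740741
L_2(7.0) = (7.0 - 3)/(9 - 3) × (7.0 - 6)/(9 - 6) × (7.0 - 12)/(9 - 12) = 0.370370
L_3(7.0) = (7.0 - 3)/(12 - 3) × (7.0 - 6)/(12 - 6) × (7.0 - 9)/(12 - 9) = -0.049383

P(7.0) = 19×L_0(7.0) + 5×L_1(7.0) + (-2)×L_2(7.0) + 11×L_3(7.0)
P(7.0) = 1.246914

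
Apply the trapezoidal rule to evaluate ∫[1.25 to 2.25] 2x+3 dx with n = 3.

f(x) = 2x+3
a = 1.25, b = 2.25, n = 3
h = (b - a)/n = 0.333333

Trapezoidal rule: (h/2)[f(x₀) + 2f(x₁) + 2f(x₂) + ... + f(xₙ)]

x_0 = 1.2500, f(x_0) = 5.500000, coefficient = 1
x_1 = 1.5833, f(x_1) = 6.166667, coefficient = 2
x_2 = 1.9167, f(x_2) = 6.833333, coefficient = 2
x_3 = 2.2500, f(x_3) = 7.500000, coefficient = 1

I ≈ (0.333333/2) × 39.000000 = 6.500000
Exact value: 6.500000
Error: 0.000000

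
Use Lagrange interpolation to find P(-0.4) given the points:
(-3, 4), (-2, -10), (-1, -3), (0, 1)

Lagrange interpolation formula:
P(x) = Σ yᵢ × Lᵢ(x)
where Lᵢ(x) = Π_{j≠i} (x - xⱼ)/(xᵢ - xⱼ)

L_0(-0.4) = (-0.4 - (-2))/(-3 - (-2)) × (-0.4 - (-1))/(-3 - (-1)) × (-0.4 - 0)/(-3 - 0) = 0.064000
L_1(-0.4) = (-0.4 - (-3))/(-2 - (-3)) × (-0.4 - (-1))/(-2 - (-1)) × (-0.4 - 0)/(-2 - 0) = -0.312000
L_2(-0.4) = (-0.4 - (-3))/(-1 - (-3)) × (-0.4 - (-2))/(-1 - (-2)) × (-0.4 - 0)/(-1 - 0) = 0.832000
L_3(-0.4) = (-0.4 - (-3))/(0 - (-3)) × (-0.4 - (-2))/(0 - (-2)) × (-0.4 - (-1))/(0 - (-1)) = 0.416000

P(-0.4) = 4×L_0(-0.4) + (-10)×L_1(-0.4) + (-3)×L_2(-0.4) + 1×L_3(-0.4)
P(-0.4) = 1.296000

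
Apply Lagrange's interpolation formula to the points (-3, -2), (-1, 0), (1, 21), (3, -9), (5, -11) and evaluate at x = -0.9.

Lagrange interpolation formula:
P(x) = Σ yᵢ × Lᵢ(x)
where Lᵢ(x) = Π_{j≠i} (x - xⱼ)/(xᵢ - xⱼ)

L_0(-0.9) = (-0.9 - (-1))/(-3 - (-1)) × (-0.9 - 1)/(-3 - 1) × (-0.9 - 3)/(-3 - 3) × (-0.9 - 5)/(-3 - 5) = -0.011385
L_1(-0.9) = (-0.9 - (-3))/(-1 - (-3)) × (-0.9 - 1)/(-1 - 1) × (-0.9 - 3)/(-1 - 3) × (-0.9 - 5)/(-1 - 5) = 0.956353
L_2(-0.9) = (-0.9 - (-3))/(1 - (-3)) × (-0.9 - (-1))/(1 - (-1)) × (-0.9 - 3)/(1 - 3) × (-0.9 - 5)/(1 - 5) = 0.075502
L_3(-0.9) = (-0.9 - (-3))/(3 - (-3)) × (-0.9 - (-1))/(3 - (-1)) × (-0.9 - 1)/(3 - 1) × (-0.9 - 5)/(3 - 5) = -0.024522
L_4(-0.9) = (-0.9 - (-3))/(5 - (-3)) × (-0.9 - (-1))/(5 - (-1)) × (-0.9 - 1)/(5 - 1) × (-0.9 - 3)/(5 - 3) = 0.004052

P(-0.9) = (-2)×L_0(-0.9) + 0×L_1(-0.9) + 21×L_2(-0.9) + (-9)×L_3(-0.9) + (-11)×L_4(-0.9)
P(-0.9) = 1.784424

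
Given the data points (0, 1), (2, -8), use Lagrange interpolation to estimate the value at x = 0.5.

Lagrange interpolation formula:
P(x) = Σ yᵢ × Lᵢ(x)
where Lᵢ(x) = Π_{j≠i} (x - xⱼ)/(xᵢ - xⱼ)

L_0(0.5) = (0.5 - 2)/(0 - 2) = 0.750000
L_1(0.5) = (0.5 - 0)/(2 - 0) = 0.250000

P(0.5) = 1×L_0(0.5) + (-8)×L_1(0.5)
P(0.5) = -1.250000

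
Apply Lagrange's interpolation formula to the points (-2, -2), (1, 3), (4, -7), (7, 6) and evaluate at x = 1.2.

Lagrange interpolation formula:
P(x) = Σ yᵢ × Lᵢ(x)
where Lᵢ(x) = Π_{j≠i} (x - xⱼ)/(xᵢ - xⱼ)

L_0(1.2) = (1.2 - 1)/(-2 - 1) × (1.2 - 4)/(-2 - 4) × (1.2 - 7)/(-2 - 7) = -0.020049
L_1(1.2) = (1.2 - (-2))/(1 - (-2)) × (1.2 - 4)/(1 - 4) × (1.2 - 7)/(1 - 7) = 0.962370
L_2(1.2) = (1.2 - (-2))/(4 - (-2)) × (1.2 - 1)/(4 - 1) × (1.2 - 7)/(4 - 7) = 0.068741
L_3(1.2) = (1.2 - (-2))/(7 - (-2)) × (1.2 - 1)/(7 - 1) × (1.2 - 4)/(7 - 4) = -0.011062

P(1.2) = (-2)×L_0(1.2) + 3×L_1(1.2) + (-7)×L_2(1.2) + 6×L_3(1.2)
P(1.2) = 2.379654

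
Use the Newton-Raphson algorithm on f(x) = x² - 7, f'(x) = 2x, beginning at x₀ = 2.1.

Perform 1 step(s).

f(x) = x² - 7
f'(x) = 2x
x₀ = 2.1

Newton-Raphson formula: x_{n+1} = x_n - f(x_n)/f'(x_n)

Iteration 1:
  f(2.100000) = -2.590000
  f'(2.100000) = 4.200000
  x_1 = 2.100000 - (-2.590000)/4.200000 = 2.716667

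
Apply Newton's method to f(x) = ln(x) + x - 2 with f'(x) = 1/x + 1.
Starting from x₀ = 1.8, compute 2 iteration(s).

f(x) = ln(x) + x - 2
f'(x) = 1/x + 1
x₀ = 1.8

Newton-Raphson formula: x_{n+1} = x_n - f(x_n)/f'(x_n)

Iteration 1:
  f(1.800000) = 0.387787
  f'(1.800000) = 1.555556
  x_1 = 1.800000 - 0.387787/1.555556 = 1.550709
Iteration 2:
  f(1.550709) = -0.010579
  f'(1.550709) = 1.644866
  x_2 = 1.550709 - (-0.010579)/1.644866 = 1.557140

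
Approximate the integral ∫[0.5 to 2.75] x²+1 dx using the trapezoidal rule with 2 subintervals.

f(x) = x²+1
a = 0.5, b = 2.75, n = 2
h = (b - a)/n = 1.125000

Trapezoidal rule: (h/2)[f(x₀) + 2f(x₁) + 2f(x₂) + ... + f(xₙ)]

x_0 = 0.5000, f(x_0) = 1.250000, coefficient = 1
x_1 = 1.6250, f(x_1) = 3.640625, coefficient = 2
x_2 = 2.7500, f(x_2) = 8.562500, coefficient = 1

I ≈ (1.125000/2) × 17.093750 = 9.615234
Exact value: 9.140625
Error: 0.474609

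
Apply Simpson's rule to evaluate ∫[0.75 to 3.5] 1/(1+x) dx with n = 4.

f(x) = 1/(1+x)
a = 0.75, b = 3.5, n = 4
h = (b - a)/n = 0.687500

Simpson's rule: (h/3)[f(x₀) + 4f(x₁) + 2f(x₂) + ... + f(xₙ)]

x_0 = 0.7500, f(x_0) = 0.571429, coefficient = 1
x_1 = 1.4375, f(x_1) = 0.410256, coefficient = 4
x_2 = 2.1250, f(x_2) = 0.320000, coefficient = 2
x_3 = 2.8125, f(x_3) = 0.262295, coefficient = 4
x_4 = 3.5000, f(x_4) = 0.222222, coefficient = 1

I ≈ (0.687500/3) × 4.123857 = 0.945051
Exact value: 0.944462
Error: 0.000589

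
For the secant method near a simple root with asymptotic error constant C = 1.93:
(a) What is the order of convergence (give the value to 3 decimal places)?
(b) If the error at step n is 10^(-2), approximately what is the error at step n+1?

(a) Secant method has superlinear convergence with order φ = (1+√5)/2 ≈ 1.618.
    This means |e_{n+1}| ≈ C|e_n|^1.618.

(b) With |e_n| = 10^(-2) and C = 1.93:
    |e_{n+1}| ≈ 1.93 × (10^(-2))^1.618 = 1.93 × 10^(-3.24)

(a) ≈ 1.618 (golden ratio); (b) |e_{n+1}| ≈ 1.121e-03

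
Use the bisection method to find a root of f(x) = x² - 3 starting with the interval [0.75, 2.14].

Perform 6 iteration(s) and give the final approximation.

f(x) = x² - 3
Initial interval: [0.75, 2.14]

Iteration 1:
  c_1 = (0.750000 + 2.140000)/2 = 1.445000
  f(c_1) = f(1.445000) = -0.911975
  f(a) × f(c) ≥ 0, new interval: [1.445000, 2.140000]
Iteration 2:
  c_2 = (1.445000 + 2.140000)/2 = 1.792500
  f(c_2) = f(1.792500) = 0.213056
  f(a) × f(c) < 0, new interval: [1.445000, 1.792500]
Iteration 3:
  c_3 = (1.445000 + 1.792500)/2 = 1.618750
  f(c_3) = f(1.618750) = -0.379648
  f(a) × f(c) ≥ 0, new interval: [1.618750, 1.792500]
Iteration 4:
  c_4 = (1.618750 + 1.792500)/2 = 1.705625
  f(c_4) = f(1.705625) = -0.090843
  f(a) × f(c) ≥ 0, new interval: [1.705625, 1.792500]
Iteration 5:
  c_5 = (1.705625 + 1.792500)/2 = 1.749062
  f(c_5) = f(1.749062) = 0.059220
  f(a) × f(c) < 0, new interval: [1.705625, 1.749062]
Iteration 6:
  c_6 = (1.705625 + 1.749062)/2 = 1.727344
  f(c_6) = f(1.727344) = -0.016284
  f(a) × f(c) ≥ 0, new interval: [1.727344, 1.749062]

After 6 iteration(s), the approximation is c_6 = 1.727344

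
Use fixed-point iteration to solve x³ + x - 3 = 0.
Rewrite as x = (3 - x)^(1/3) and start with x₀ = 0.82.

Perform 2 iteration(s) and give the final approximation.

Equation: x³ + x - 3 = 0
Fixed-point form: x = (3 - x)^(1/3)
x₀ = 0.82

x_1 = g(0.820000) = 1.296638
x_2 = g(1.296638) = 1.194269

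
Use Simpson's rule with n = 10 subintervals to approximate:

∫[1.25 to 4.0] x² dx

f(x) = x²
a = 1.25, b = 4.0, n = 10
h = (b - a)/n = 0.275000

Simpson's rule: (h/3)[f(x₀) + 4f(x₁) + 2f(x₂) + ... + f(xₙ)]

x_0 = 1.2500, f(x_0) = 1.562500, coefficient = 1
x_1 = 1.5250, f(x_1) = 2.325625, coefficient = 4
x_2 = 1.8000, f(x_2) = 3.240000, coefficient = 2
x_3 = 2.0750, f(x_3) = 4.305625, coefficient = 4
x_4 = 2.3500, f(x_4) = 5.522500, coefficient = 2
x_5 = 2.6250, f(x_5) = 6.890625, coefficient = 4
x_6 = 2.9000, f(x_6) = 8.410000, coefficient = 2
x_7 = 3.1750, f(x_7) = 10.080625, coefficient = 4
x_8 = 3.4500, f(x_8) = 11.902500, coefficient = 2
x_9 = 3.7250, f(x_9) = 13.875625, coefficient = 4
x_10 = 4.0000, f(x_10) = 16.000000, coefficient = 1

I ≈ (0.275000/3) × 225.625000 = 20.682292
Exact value: 20.682292
Error: 0.000000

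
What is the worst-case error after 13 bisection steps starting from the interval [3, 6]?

Bisection error bound: |error| ≤ (b-a)/2^n
|error| ≤ (6 - 3)/2^13 = 3/2^13
|error| ≤ 0.0003662109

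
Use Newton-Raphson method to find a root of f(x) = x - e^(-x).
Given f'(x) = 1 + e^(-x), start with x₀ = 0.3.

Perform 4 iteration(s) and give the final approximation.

f(x) = x - e^(-x)
f'(x) = 1 + e^(-x)
x₀ = 0.3

Newton-Raphson formula: x_{n+1} = x_n - f(x_n)/f'(x_n)

Iteration 1:
  f(0.300000) = -0.440818
  f'(0.300000) = 1.740818
  x_1 = 0.300000 - (-0.440818)/1.740818 = 0.553225
Iteration 2:
  f(0.553225) = -0.021868
  f'(0.553225) = 1.575092
  x_2 = 0.553225 - (-0.021868)/1.575092 = 0.567108
Iteration 3:
  f(0.567108) = -0.000055
  f'(0.567108) = 1.567163
  x_3 = 0.567108 - (-0.000055)/1.567163 = 0.567143
Iteration 4:
  f(0.567143) = 0.000000
  f'(0.567143) = 1.567143
  x_4 = 0.567143 - 0.000000/1.567143 = 0.567143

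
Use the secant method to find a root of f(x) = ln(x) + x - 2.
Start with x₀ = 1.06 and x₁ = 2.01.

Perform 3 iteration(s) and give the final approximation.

f(x) = ln(x) + x - 2
x₀ = 1.06, x₁ = 2.01

Secant formula: x_{n+1} = x_n - f(x_n)(x_n - x_{n-1})/(f(x_n) - f(x_{n-1}))

Iteration 1:
  f(1.060000) = -0.881731
  f(2.010000) = 0.708135
  x_2 = 2.010000 - 0.708135×(2.010000 - 1.060000)/(0.708135 - (-0.881731))
       = 1.586865
Iteration 2:
  f(2.010000) = 0.708135
  f(1.586865) = 0.048625
  x_3 = 1.586865 - 0.048625×(1.586865 - 2.010000)/(0.048625 - 0.708135)
       = 1.555667
Iteration 3:
  f(1.586865) = 0.048625
  f(1.555667) = -0.002428
  x_4 = 1.555667 - (-0.002428)×(1.555667 - 1.586865)/(-0.002428 - 0.048625)
       = 1.557151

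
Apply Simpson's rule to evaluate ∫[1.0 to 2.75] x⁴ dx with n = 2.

f(x) = x⁴
a = 1.0, b = 2.75, n = 2
h = (b - a)/n = 0.875000

Simpson's rule: (h/3)[f(x₀) + 4f(x₁) + 2f(x₂) + ... + f(xₙ)]

x_0 = 1.0000, f(x_0) = 1.000000, coefficient = 1
x_1 = 1.8750, f(x_1) = 12.359619, coefficient = 4
x_2 = 2.7500, f(x_2) = 57.191406, coefficient = 1

I ≈ (0.875000/3) × 107.629883 = 31.392049
Exact value: 31.255273
Error: 0.136776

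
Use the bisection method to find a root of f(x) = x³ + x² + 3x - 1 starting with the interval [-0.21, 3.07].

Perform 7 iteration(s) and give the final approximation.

f(x) = x³ + x² + 3x - 1
Initial interval: [-0.21, 3.07]

Iteration 1:
  c_1 = (-0.210000 + 3.070000)/2 = 1.430000
  f(c_1) = f(1.430000) = 8.259107
  f(a) × f(c) < 0, new interval: [-0.210000, 1.430000]
Iteration 2:
  c_2 = (-0.210000 + 1.430000)/2 = 0.610000
  f(c_2) = f(0.610000) = 1.429081
  f(a) × f(c) < 0, new interval: [-0.210000, 0.610000]
Iteration 3:
  c_3 = (-0.210000 + 0.610000)/2 = 0.200000
  f(c_3) = f(0.200000) = -0.352000
  f(a) × f(c) ≥ 0, new interval: [0.200000, 0.610000]
Iteration 4:
  c_4 = (0.200000 + 0.610000)/2 = 0.405000
  f(c_4) = f(0.405000) = 0.445455
  f(a) × f(c) < 0, new interval: [0.200000, 0.405000]
Iteration 5:
  c_5 = (0.200000 + 0.405000)/2 = 0.302500
  f(c_5) = f(0.302500) = 0.026687
  f(a) × f(c) < 0, new interval: [0.200000, 0.302500]
Iteration 6:
  c_6 = (0.200000 + 0.302500)/2 = 0.251250
  f(c_6) = f(0.251250) = -0.167263
  f(a) × f(c) ≥ 0, new interval: [0.251250, 0.302500]
Iteration 7:
  c_7 = (0.251250 + 0.302500)/2 = 0.276875
  f(c_7) = f(0.276875) = -0.071490
  f(a) × f(c) ≥ 0, new interval: [0.276875, 0.302500]

After 7 iteration(s), the approximation is c_7 = 0.276875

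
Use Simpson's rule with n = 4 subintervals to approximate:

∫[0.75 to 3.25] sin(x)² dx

f(x) = sin(x)²
a = 0.75, b = 3.25, n = 4
h = (b - a)/n = 0.625000

Simpson's rule: (h/3)[f(x₀) + 4f(x₁) + 2f(x₂) + ... + f(xₙ)]

x_0 = 0.7500, f(x_0) = 0.464631, coefficient = 1
x_1 = 1.3750, f(x_1) = 0.962151, coefficient = 4
x_2 = 2.0000, f(x_2) = 0.826822, coefficient = 2
x_3 = 2.6250, f(x_3) = 0.243957, coefficient = 4
x_4 = 3.2500, f(x_4) = 0.011706, coefficient = 1

I ≈ (0.625000/3) × 6.954415 = 1.448836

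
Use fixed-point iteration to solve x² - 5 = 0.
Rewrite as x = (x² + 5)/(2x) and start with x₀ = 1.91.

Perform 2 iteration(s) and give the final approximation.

Equation: x² - 5 = 0
Fixed-point form: x = (x² + 5)/(2x)
x₀ = 1.91

x_1 = g(1.910000) = 2.263901
x_2 = g(2.263901) = 2.236239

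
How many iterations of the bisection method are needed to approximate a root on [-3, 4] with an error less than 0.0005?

We need (b-a)/2^n ≤ 0.0005
(4 - (-3))/2^n ≤ 0.0005
7/2^n ≤ 0.0005
2^n ≥ 14000
n ≥ log₂(14000) = 13.77
n ≥ 14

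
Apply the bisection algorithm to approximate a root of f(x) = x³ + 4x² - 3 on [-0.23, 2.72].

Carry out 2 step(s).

f(x) = x³ + 4x² - 3
Initial interval: [-0.23, 2.72]

Iteration 1:
  c_1 = (-0.230000 + 2.720000)/2 = 1.245000
  f(c_1) = f(1.245000) = 5.129881
  f(a) × f(c) < 0, new interval: [-0.230000, 1.245000]
Iteration 2:
  c_2 = (-0.230000 + 1.245000)/2 = 0.507500
  f(c_2) = f(0.507500) = -1.839065
  f(a) × f(c) ≥ 0, new interval: [0.507500, 1.245000]

After 2 iteration(s), the approximation is c_2 = 0.507500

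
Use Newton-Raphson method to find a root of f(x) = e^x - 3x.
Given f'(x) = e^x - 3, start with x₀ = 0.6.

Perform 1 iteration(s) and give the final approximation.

f(x) = e^x - 3x
f'(x) = e^x - 3
x₀ = 0.6

Newton-Raphson formula: x_{n+1} = x_n - f(x_n)/f'(x_n)

Iteration 1:
  f(0.600000) = 0.022119
  f'(0.600000) = -1.177881
  x_1 = 0.600000 - 0.022119/(-1.177881) = 0.618778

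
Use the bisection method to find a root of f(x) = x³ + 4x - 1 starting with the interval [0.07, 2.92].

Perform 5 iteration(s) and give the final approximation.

f(x) = x³ + 4x - 1
Initial interval: [0.07, 2.92]

Iteration 1:
  c_1 = (0.070000 + 2.920000)/2 = 1.495000
  f(c_1) = f(1.495000) = 8.321362
  f(a) × f(c) < 0, new interval: [0.070000, 1.495000]
Iteration 2:
  c_2 = (0.070000 + 1.495000)/2 = 0.782500
  f(c_2) = f(0.782500) = 2.609130
  f(a) × f(c) < 0, new interval: [0.070000, 0.782500]
Iteration 3:
  c_3 = (0.070000 + 0.782500)/2 = 0.426250
  f(c_3) = f(0.426250) = 0.782445
  f(a) × f(c) < 0, new interval: [0.070000, 0.426250]
Iteration 4:
  c_4 = (0.070000 + 0.426250)/2 = 0.248125
  f(c_4) = f(0.248125) = 0.007776
  f(a) × f(c) < 0, new interval: [0.070000, 0.248125]
Iteration 5:
  c_5 = (0.070000 + 0.248125)/2 = 0.159062
  f(c_5) = f(0.159062) = -0.359726
  f(a) × f(c) ≥ 0, new interval: [0.159062, 0.248125]

After 5 iteration(s), the approximation is c_5 = 0.159062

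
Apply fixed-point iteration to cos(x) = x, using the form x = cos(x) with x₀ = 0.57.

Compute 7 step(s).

Equation: cos(x) = x
Fixed-point form: x = cos(x)
x₀ = 0.57

x_1 = g(0.570000) = 0.841901
x_2 = g(0.841901) = 0.666046
x_3 = g(0.666046) = 0.786271
x_4 = g(0.786271) = 0.706489
x_5 = g(0.706489) = 0.760646
x_6 = g(0.760646) = 0.724391
x_7 = g(0.724391) = 0.748903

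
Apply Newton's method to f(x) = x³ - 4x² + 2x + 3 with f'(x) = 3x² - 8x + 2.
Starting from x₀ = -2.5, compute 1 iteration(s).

f(x) = x³ - 4x² + 2x + 3
f'(x) = 3x² - 8x + 2
x₀ = -2.5

Newton-Raphson formula: x_{n+1} = x_n - f(x_n)/f'(x_n)

Iteration 1:
  f(-2.500000) = -42.625000
  f'(-2.500000) = 40.750000
  x_1 = -2.500000 - (-42.625000)/40.750000 = -1.453988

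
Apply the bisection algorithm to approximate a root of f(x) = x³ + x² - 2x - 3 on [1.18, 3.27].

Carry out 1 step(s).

f(x) = x³ + x² - 2x - 3
Initial interval: [1.18, 3.27]

Iteration 1:
  c_1 = (1.180000 + 3.270000)/2 = 2.225000
  f(c_1) = f(2.225000) = 8.515766
  f(a) × f(c) < 0, new interval: [1.180000, 2.225000]

After 1 iteration(s), the approximation is c_1 = 2.225000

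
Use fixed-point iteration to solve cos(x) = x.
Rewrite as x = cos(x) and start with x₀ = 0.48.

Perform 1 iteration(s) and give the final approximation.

Equation: cos(x) = x
Fixed-point form: x = cos(x)
x₀ = 0.48

x_1 = g(0.480000) = 0.886995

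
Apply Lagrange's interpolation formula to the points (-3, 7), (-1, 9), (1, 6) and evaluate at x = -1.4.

Lagrange interpolation formula:
P(x) = Σ yᵢ × Lᵢ(x)
where Lᵢ(x) = Π_{j≠i} (x - xⱼ)/(xᵢ - xⱼ)

L_0(-1.4) = (-1.4 - (-1))/(-3 - (-1)) × (-1.4 - 1)/(-3 - 1) = 0.120000
L_1(-1.4) = (-1.4 - (-3))/(-1 - (-3)) × (-1.4 - 1)/(-1 - 1) = 0.960000
L_2(-1.4) = (-1.4 - (-3))/(1 - (-3)) × (-1.4 - (-1))/(1 - (-1)) = -0.080000

P(-1.4) = 7×L_0(-1.4) + 9×L_1(-1.4) + 6×L_2(-1.4)
P(-1.4) = 9.000000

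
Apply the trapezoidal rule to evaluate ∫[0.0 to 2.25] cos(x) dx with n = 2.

f(x) = cos(x)
a = 0.0, b = 2.25, n = 2
h = (b - a)/n = 1.125000

Trapezoidal rule: (h/2)[f(x₀) + 2f(x₁) + 2f(x₂) + ... + f(xₙ)]

x_0 = 0.0000, f(x_0) = 1.000000, coefficient = 1
x_1 = 1.1250, f(x_1) = 0.431177, coefficient = 2
x_2 = 2.2500, f(x_2) = -0.628174, coefficient = 1

I ≈ (1.125000/2) × 1.234179 = 0.694226
Exact value: 0.778073
Error: 0.083847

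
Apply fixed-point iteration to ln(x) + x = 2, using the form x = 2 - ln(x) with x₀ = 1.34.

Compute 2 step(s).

Equation: ln(x) + x = 2
Fixed-point form: x = 2 - ln(x)
x₀ = 1.34

x_1 = g(1.340000) = 1.707330
x_2 = g(1.707330) = 1.465069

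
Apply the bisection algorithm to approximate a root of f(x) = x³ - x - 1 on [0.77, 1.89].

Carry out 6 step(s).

f(x) = x³ - x - 1
Initial interval: [0.77, 1.89]

Iteration 1:
  c_1 = (0.770000 + 1.890000)/2 = 1.330000
  f(c_1) = f(1.330000) = 0.022637
  f(a) × f(c) < 0, new interval: [0.770000, 1.330000]
Iteration 2:
  c_2 = (0.770000 + 1.330000)/2 = 1.050000
  f(c_2) = f(1.050000) = -0.892375
  f(a) × f(c) ≥ 0, new interval: [1.050000, 1.330000]
Iteration 3:
  c_3 = (1.050000 + 1.330000)/2 = 1.190000
  f(c_3) = f(1.190000) = -0.504841
  f(a) × f(c) ≥ 0, new interval: [1.190000, 1.330000]
Iteration 4:
  c_4 = (1.190000 + 1.330000)/2 = 1.260000
  f(c_4) = f(1.260000) = -0.259624
  f(a) × f(c) ≥ 0, new interval: [1.260000, 1.330000]
Iteration 5:
  c_5 = (1.260000 + 1.330000)/2 = 1.295000
  f(c_5) = f(1.295000) = -0.123253
  f(a) × f(c) ≥ 0, new interval: [1.295000, 1.330000]
Iteration 6:
  c_6 = (1.295000 + 1.330000)/2 = 1.312500
  f(c_6) = f(1.312500) = -0.051514
  f(a) × f(c) ≥ 0, new interval: [1.312500, 1.330000]

After 6 iteration(s), the approximation is c_6 = 1.312500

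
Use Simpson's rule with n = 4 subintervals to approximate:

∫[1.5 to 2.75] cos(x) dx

f(x) = cos(x)
a = 1.5, b = 2.75, n = 4
h = (b - a)/n = 0.312500

Simpson's rule: (h/3)[f(x₀) + 4f(x₁) + 2f(x₂) + ... + f(xₙ)]

x_0 = 1.5000, f(x_0) = 0.070737, coefficient = 1
x_1 = 1.8125, f(x_1) = -0.239357, coefficient = 4
x_2 = 2.1250, f(x_2) = -0.526266, coefficient = 2
x_3 = 2.4375, f(x_3) = -0.762199, coefficient = 4
x_4 = 2.7500, f(x_4) = -0.924302, coefficient = 1

I ≈ (0.312500/3) × -5.912323 = -0.615867
Exact value: -0.615834
Error: 0.000033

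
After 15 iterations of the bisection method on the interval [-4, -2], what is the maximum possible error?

Bisection error bound: |error| ≤ (b-a)/2^n
|error| ≤ (-2 - (-4))/2^15 = 2/2^15
|error| ≤ 0.0000610352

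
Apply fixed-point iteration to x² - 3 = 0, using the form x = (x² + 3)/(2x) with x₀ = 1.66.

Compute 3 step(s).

Equation: x² - 3 = 0
Fixed-point form: x = (x² + 3)/(2x)
x₀ = 1.66

x_1 = g(1.660000) = 1.733614
x_2 = g(1.733614) = 1.732052
x_3 = g(1.732052) = 1.732051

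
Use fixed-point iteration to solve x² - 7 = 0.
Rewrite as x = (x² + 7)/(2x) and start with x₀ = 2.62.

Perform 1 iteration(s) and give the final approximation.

Equation: x² - 7 = 0
Fixed-point form: x = (x² + 7)/(2x)
x₀ = 2.62

x_1 = g(2.620000) = 2.645878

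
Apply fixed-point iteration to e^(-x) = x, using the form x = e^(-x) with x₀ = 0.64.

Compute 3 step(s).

Equation: e^(-x) = x
Fixed-point form: x = e^(-x)
x₀ = 0.64

x_1 = g(0.640000) = 0.527292
x_2 = g(0.527292) = 0.590201
x_3 = g(0.590201) = 0.554216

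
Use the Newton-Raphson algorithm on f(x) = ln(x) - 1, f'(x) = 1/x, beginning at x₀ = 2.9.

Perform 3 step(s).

f(x) = ln(x) - 1
f'(x) = 1/x
x₀ = 2.9

Newton-Raphson formula: x_{n+1} = x_n - f(x_n)/f'(x_n)

Iteration 1:
  f(2.900000) = 0.064711
  f'(2.900000) = 0.344828
  x_1 = 2.900000 - 0.064711/0.344828 = 2.712339
Iteration 2:
  f(2.712339) = -0.002189
  f'(2.712339) = 0.368685
  x_2 = 2.712339 - (-0.002189)/0.368685 = 2.718275
Iteration 3:
  f(2.718275) = -0.000002
  f'(2.718275) = 0.367880
  x_3 = 2.718275 - (-0.000002)/0.367880 = 2.718282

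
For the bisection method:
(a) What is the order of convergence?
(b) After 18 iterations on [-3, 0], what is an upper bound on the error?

(a) Bisection has linear (order 1) convergence; the error is halved each step.

(b) Error bound = (b-a)/2^n = (0 - (-3))/2^{18}
    = 3/2^{18}

(a) 1 (linear); (b) error ≤ 1.14e-05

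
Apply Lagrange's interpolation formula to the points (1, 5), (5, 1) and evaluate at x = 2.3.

Lagrange interpolation formula:
P(x) = Σ yᵢ × Lᵢ(x)
where Lᵢ(x) = Π_{j≠i} (x - xⱼ)/(xᵢ - xⱼ)

L_0(2.3) = (2.3 - 5)/(1 - 5) = 0.675000
L_1(2.3) = (2.3 - 1)/(5 - 1) = 0.325000

P(2.3) = 5×L_0(2.3) + 1×L_1(2.3)
P(2.3) = 3.700000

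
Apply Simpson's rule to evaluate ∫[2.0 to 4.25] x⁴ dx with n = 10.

f(x) = x⁴
a = 2.0, b = 4.25, n = 10
h = (b - a)/n = 0.225000

Simpson's rule: (h/3)[f(x₀) + 4f(x₁) + 2f(x₂) + ... + f(xₙ)]

x_0 = 2.0000, f(x_0) = 16.000000, coefficient = 1
x_1 = 2.2250, f(x_1) = 24.508688, coefficient = 4
x_2 = 2.4500, f(x_2) = 36.030006, coefficient = 2
x_3 = 2.6750, f(x_3) = 51.202969, coefficient = 4
x_4 = 2.9000, f(x_4) = 70.728100, coefficient = 2
x_5 = 3.1250, f(x_5) = 95.367432, coefficient = 4
x_6 = 3.3500, f(x_6) = 125.944506, coefficient = 2
x_7 = 3.5750, f(x_7) = 163.344375, coefficient = 4
x_8 = 3.8000, f(x_8) = 208.513600, coefficient = 2
x_9 = 4.0250, f(x_9) = 262.460250, coefficient = 4
x_10 = 4.2500, f(x_10) = 326.253906, coefficient = 1

I ≈ (0.225000/3) × 3612.221189 = 270.916589
Exact value: 270.915820
Error: 0.000769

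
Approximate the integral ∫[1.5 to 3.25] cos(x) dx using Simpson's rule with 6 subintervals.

f(x) = cos(x)
a = 1.5, b = 3.25, n = 6
h = (b - a)/n = 0.291667

Simpson's rule: (h/3)[f(x₀) + 4f(x₁) + 2f(x₂) + ... + f(xₙ)]

x_0 = 1.5000, f(x_0) = 0.070737, coefficient = 1
x_1 = 1.7917, f(x_1) = -0.219079, coefficient = 4
x_2 = 2.0833, f(x_2) = -0.490390, coefficient = 2
x_3 = 2.3750, f(x_3) = -0.720278, coefficient = 4
x_4 = 2.6667, f(x_4) = -0.889327, coefficient = 2
x_5 = 2.9583, f(x_5) = -0.983255, coefficient = 4
x_6 = 3.2500, f(x_6) = -0.994130, coefficient = 1

I ≈ (0.291667/3) × -11.373275 = -1.105735
Exact value: -1.105690
Error: 0.000045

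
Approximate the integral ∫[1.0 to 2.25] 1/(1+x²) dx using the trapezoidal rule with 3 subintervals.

f(x) = 1/(1+x²)
a = 1.0, b = 2.25, n = 3
h = (b - a)/n = 0.416667

Trapezoidal rule: (h/2)[f(x₀) + 2f(x₁) + 2f(x₂) + ... + f(xₙ)]

x_0 = 1.0000, f(x_0) = 0.500000, coefficient = 1
x_1 = 1.4167, f(x_1) = 0.332564, coefficient = 2
x_2 = 1.8333, f(x_2) = 0.229299, coefficient = 2
x_3 = 2.2500, f(x_3) = 0.164948, coefficient = 1

I ≈ (0.416667/2) × 1.788674 = 0.372640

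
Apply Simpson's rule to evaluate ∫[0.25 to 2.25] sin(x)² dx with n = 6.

f(x) = sin(x)²
a = 0.25, b = 2.25, n = 6
h = (b - a)/n = 0.333333

Simpson's rule: (h/3)[f(x₀) + 4f(x₁) + 2f(x₂) + ... + f(xₙ)]

x_0 = 0.2500, f(x_0) = 0.061209, coefficient = 1
x_1 = 0.5833, f(x_1) = 0.303391, coefficient = 4
x_2 = 0.9167, f(x_2) = 0.629766, coefficient = 2
x_3 = 1.2500, f(x_3) = 0.900572, coefficient = 4
x_4 = 1.5833, f(x_4) = 0.999843, coefficient = 2
x_5 = 1.9167, f(x_5) = 0.885068, coefficient = 4
x_6 = 2.2500, f(x_6) = 0.605398, coefficient = 1

I ≈ (0.333333/3) × 12.281947 = 1.364661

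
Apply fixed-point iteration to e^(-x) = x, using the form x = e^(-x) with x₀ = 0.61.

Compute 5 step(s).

Equation: e^(-x) = x
Fixed-point form: x = e^(-x)
x₀ = 0.61

x_1 = g(0.610000) = 0.543351
x_2 = g(0.543351) = 0.580799
x_3 = g(0.580799) = 0.559451
x_4 = g(0.559451) = 0.571523
x_5 = g(0.571523) = 0.564665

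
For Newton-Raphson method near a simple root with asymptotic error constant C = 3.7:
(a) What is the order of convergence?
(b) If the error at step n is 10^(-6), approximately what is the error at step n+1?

(a) Newton-Raphson has quadratic (order 2) convergence near simple roots.
    This means |e_{n+1}| ≈ C|e_n|².

(b) With |e_n| = 10^(-6) and C = 3.7:
    |e_{n+1}| ≈ 3.7 × (10^(-6))² = 3.7 × 10^(-12)

(a) 2 (quadratic); (b) |e_{n+1}| ≈ 3.700e-12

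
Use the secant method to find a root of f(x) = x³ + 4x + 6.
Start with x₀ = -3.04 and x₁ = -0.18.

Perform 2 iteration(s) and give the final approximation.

f(x) = x³ + 4x + 6
x₀ = -3.04, x₁ = -0.18

Secant formula: x_{n+1} = x_n - f(x_n)(x_n - x_{n-1})/(f(x_n) - f(x_{n-1}))

Iteration 1:
  f(-3.040000) = -34.254464
  f(-0.180000) = 5.274168
  x_2 = -0.180000 - 5.274168×(-0.180000 - (-3.040000))/(5.274168 - (-34.254464))
       = -0.561600
Iteration 2:
  f(-0.180000) = 5.274168
  f(-0.561600) = 3.576475
  x_3 = -0.561600 - 3.576475×(-0.561600 - (-0.180000))/(3.576475 - 5.274168)
       = -1.365504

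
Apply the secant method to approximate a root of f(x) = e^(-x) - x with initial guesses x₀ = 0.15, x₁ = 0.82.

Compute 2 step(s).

f(x) = e^(-x) - x
x₀ = 0.15, x₁ = 0.82

Secant formula: x_{n+1} = x_n - f(x_n)(x_n - x_{n-1})/(f(x_n) - f(x_{n-1}))

Iteration 1:
  f(0.150000) = 0.710708
  f(0.820000) = -0.379568
  x_2 = 0.820000 - (-0.379568)×(0.820000 - 0.150000)/(-0.379568 - 0.710708)
       = 0.586746
Iteration 2:
  f(0.820000) = -0.379568
  f(0.586746) = -0.030613
  x_3 = 0.586746 - (-0.030613)×(0.586746 - 0.820000)/(-0.030613 - (-0.379568))
       = 0.566284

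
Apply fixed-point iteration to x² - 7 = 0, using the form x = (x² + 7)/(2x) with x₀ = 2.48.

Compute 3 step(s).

Equation: x² - 7 = 0
Fixed-point form: x = (x² + 7)/(2x)
x₀ = 2.48

x_1 = g(2.480000) = 2.651290
x_2 = g(2.651290) = 2.645757
x_3 = g(2.645757) = 2.645751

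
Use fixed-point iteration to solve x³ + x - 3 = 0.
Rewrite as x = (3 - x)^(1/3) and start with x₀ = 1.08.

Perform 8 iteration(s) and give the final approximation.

Equation: x³ + x - 3 = 0
Fixed-point form: x = (3 - x)^(1/3)
x₀ = 1.08

x_1 = g(1.080000) = 1.242893
x_2 = g(1.242893) = 1.206700
x_3 = g(1.206700) = 1.214929
x_4 = g(1.214929) = 1.213068
x_5 = g(1.213068) = 1.213489
x_6 = g(1.213489) = 1.213394
x_7 = g(1.213394) = 1.213416
x_8 = g(1.213416) = 1.213411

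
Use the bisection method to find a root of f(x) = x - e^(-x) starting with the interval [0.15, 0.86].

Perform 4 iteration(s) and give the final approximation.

f(x) = x - e^(-x)
Initial interval: [0.15, 0.86]

Iteration 1:
  c_1 = (0.150000 + 0.860000)/2 = 0.505000
  f(c_1) = f(0.505000) = -0.098506
  f(a) × f(c) ≥ 0, new interval: [0.505000, 0.860000]
Iteration 2:
  c_2 = (0.505000 + 0.860000)/2 = 0.682500
  f(c_2) = f(0.682500) = 0.177148
  f(a) × f(c) < 0, new interval: [0.505000, 0.682500]
Iteration 3:
  c_3 = (0.505000 + 0.682500)/2 = 0.593750
  f(c_3) = f(0.593750) = 0.041498
  f(a) × f(c) < 0, new interval: [0.505000, 0.593750]
Iteration 4:
  c_4 = (0.505000 + 0.593750)/2 = 0.549375
  f(c_4) = f(0.549375) = -0.027936
  f(a) × f(c) ≥ 0, new interval: [0.549375, 0.593750]

After 4 iteration(s), the approximation is c_4 = 0.549375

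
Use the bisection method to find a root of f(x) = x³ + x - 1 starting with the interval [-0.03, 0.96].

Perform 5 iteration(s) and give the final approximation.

f(x) = x³ + x - 1
Initial interval: [-0.03, 0.96]

Iteration 1:
  c_1 = (-0.030000 + 0.960000)/2 = 0.465000
  f(c_1) = f(0.465000) = -0.434455
  f(a) × f(c) ≥ 0, new interval: [0.465000, 0.960000]
Iteration 2:
  c_2 = (0.465000 + 0.960000)/2 = 0.712500
  f(c_2) = f(0.712500) = 0.074205
  f(a) × f(c) < 0, new interval: [0.465000, 0.712500]
Iteration 3:
  c_3 = (0.465000 + 0.712500)/2 = 0.588750
  f(c_3) = f(0.588750) = -0.207174
  f(a) × f(c) ≥ 0, new interval: [0.588750, 0.712500]
Iteration 4:
  c_4 = (0.588750 + 0.712500)/2 = 0.650625
  f(c_4) = f(0.650625) = -0.073957
  f(a) × f(c) ≥ 0, new interval: [0.650625, 0.712500]
Iteration 5:
  c_5 = (0.650625 + 0.712500)/2 = 0.681562
  f(c_5) = f(0.681562) = -0.001833
  f(a) × f(c) ≥ 0, new interval: [0.681562, 0.712500]

After 5 iteration(s), the approximation is c_5 = 0.681562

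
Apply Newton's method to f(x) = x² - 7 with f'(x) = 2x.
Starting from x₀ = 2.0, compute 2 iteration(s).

f(x) = x² - 7
f'(x) = 2x
x₀ = 2.0

Newton-Raphson formula: x_{n+1} = x_n - f(x_n)/f'(x_n)

Iteration 1:
  f(2.000000) = -3.000000
  f'(2.000000) = 4.000000
  x_1 = 2.000000 - (-3.000000)/4.000000 = 2.750000
Iteration 2:
  f(2.750000) = 0.562500
  f'(2.750000) = 5.500000
  x_2 = 2.750000 - 0.562500/5.500000 = 2.647727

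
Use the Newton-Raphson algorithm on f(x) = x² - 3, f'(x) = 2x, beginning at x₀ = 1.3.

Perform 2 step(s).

f(x) = x² - 3
f'(x) = 2x
x₀ = 1.3

Newton-Raphson formula: x_{n+1} = x_n - f(x_n)/f'(x_n)

Iteration 1:
  f(1.300000) = -1.310000
  f'(1.300000) = 2.600000
  x_1 = 1.300000 - (-1.310000)/2.600000 = 1.803846
Iteration 2:
  f(1.803846) = 0.253861
  f'(1.803846) = 3.607692
  x_2 = 1.803846 - 0.253861/3.607692 = 1.733480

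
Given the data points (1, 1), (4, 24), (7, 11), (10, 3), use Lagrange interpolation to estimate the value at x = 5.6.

Lagrange interpolation formula:
P(x) = Σ yᵢ × Lᵢ(x)
where Lᵢ(x) = Π_{j≠i} (x - xⱼ)/(xᵢ - xⱼ)

L_0(5.6) = (5.6 - 4)/(1 - 4) × (5.6 - 7)/(1 - 7) × (5.6 - 10)/(1 - 10) = -0.060840
L_1(5.6) = (5.6 - 1)/(4 - 1) × (5.6 - 7)/(4 - 7) × (5.6 - 10)/(4 - 10) = 0.524741
L_2(5.6) = (5.6 - 1)/(7 - 1) × (5.6 - 4)/(7 - 4) × (5.6 - 10)/(7 - 10) = 0.599704
L_3(5.6) = (5.6 - 1)/(10 - 1) × (5.6 - 4)/(10 - 4) × (5.6 - 7)/(10 - 7) = -0.063605

P(5.6) = 1×L_0(5.6) + 24×L_1(5.6) + 11×L_2(5.6) + 3×L_3(5.6)
P(5.6) = 18.938864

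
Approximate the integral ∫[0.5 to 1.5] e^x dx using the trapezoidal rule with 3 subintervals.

f(x) = e^x
a = 0.5, b = 1.5, n = 3
h = (b - a)/n = 0.333333

Trapezoidal rule: (h/2)[f(x₀) + 2f(x₁) + 2f(x₂) + ... + f(xₙ)]

x_0 = 0.5000, f(x_0) = 1.648721, coefficient = 1
x_1 = 0.8333, f(x_1) = 2.300976, coefficient = 2
x_2 = 1.1667, f(x_2) = 3.211271, coefficient = 2
x_3 = 1.5000, f(x_3) = 4.481689, coefficient = 1

I ≈ (0.333333/2) × 17.154903 = 2.859151
Exact value: 2.832968
Error: 0.026183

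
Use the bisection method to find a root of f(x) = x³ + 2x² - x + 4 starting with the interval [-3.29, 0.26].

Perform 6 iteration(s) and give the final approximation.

f(x) = x³ + 2x² - x + 4
Initial interval: [-3.29, 0.26]

Iteration 1:
  c_1 = (-3.290000 + 0.260000)/2 = -1.515000
  f(c_1) = f(-1.515000) = 6.628184
  f(a) × f(c) < 0, new interval: [-3.290000, -1.515000]
Iteration 2:
  c_2 = (-3.290000 + (-1.515000))/2 = -2.402500
  f(c_2) = f(-2.402500) = 4.079267
  f(a) × f(c) < 0, new interval: [-3.290000, -2.402500]
Iteration 3:
  c_3 = (-3.290000 + (-2.402500))/2 = -2.846250
  f(c_3) = f(-2.846250) = -0.009339
  f(a) × f(c) ≥ 0, new interval: [-2.846250, -2.402500]
Iteration 4:
  c_4 = (-2.846250 + (-2.402500))/2 = -2.624375
  f(c_4) = f(-2.624375) = 2.324090
  f(a) × f(c) < 0, new interval: [-2.846250, -2.624375]
Iteration 5:
  c_5 = (-2.846250 + (-2.624375))/2 = -2.735313
  f(c_5) = f(-2.735313) = 1.233753
  f(a) × f(c) < 0, new interval: [-2.846250, -2.735313]
Iteration 6:
  c_6 = (-2.846250 + (-2.735313))/2 = -2.790781
  f(c_6) = f(-2.790781) = 0.631813
  f(a) × f(c) < 0, new interval: [-2.846250, -2.790781]

After 6 iteration(s), the approximation is c_6 = -2.790781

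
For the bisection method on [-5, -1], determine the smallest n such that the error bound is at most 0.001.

We need (b-a)/2^n ≤ 0.001
(-1 - (-5))/2^n ≤ 0.001
4/2^n ≤ 0.001
2^n ≥ 4000
n ≥ log₂(4000) = 11.97
n ≥ 12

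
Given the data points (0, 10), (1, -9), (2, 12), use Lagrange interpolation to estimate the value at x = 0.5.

Lagrange interpolation formula:
P(x) = Σ yᵢ × Lᵢ(x)
where Lᵢ(x) = Π_{j≠i} (x - xⱼ)/(xᵢ - xⱼ)

L_0(0.5) = (0.5 - 1)/(0 - 1) × (0.5 - 2)/(0 - 2) = 0.375000
L_1(0.5) = (0.5 - 0)/(1 - 0) × (0.5 - 2)/(1 - 2) = 0.750000
L_2(0.5) = (0.5 - 0)/(2 - 0) × (0.5 - 1)/(2 - 1) = -0.125000

P(0.5) = 10×L_0(0.5) + (-9)×L_1(0.5) + 12×L_2(0.5)
P(0.5) = -4.500000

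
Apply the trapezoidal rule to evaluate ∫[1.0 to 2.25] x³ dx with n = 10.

f(x) = x³
a = 1.0, b = 2.25, n = 10
h = (b - a)/n = 0.125000

Trapezoidal rule: (h/2)[f(x₀) + 2f(x₁) + 2f(x₂) + ... + f(xₙ)]

x_0 = 1.0000, f(x_0) = 1.000000, coefficient = 1
x_1 = 1.1250, f(x_1) = 1.423828, coefficient = 2
x_2 = 1.2500, f(x_2) = 1.953125, coefficient = 2
x_3 = 1.3750, f(x_3) = 2.599609, coefficient = 2
x_4 = 1.5000, f(x_4) = 3.375000, coefficient = 2
x_5 = 1.6250, f(x_5) = 4.291016, coefficient = 2
x_6 = 1.7500, f(x_6) = 5.359375, coefficient = 2
x_7 = 1.8750, f(x_7) = 6.591797, coefficient = 2
x_8 = 2.0000, f(x_8) = 8.000000, coefficient = 2
x_9 = 2.1250, f(x_9) = 9.595703, coefficient = 2
x_10 = 2.2500, f(x_10) = 11.390625, coefficient = 1

I ≈ (0.125000/2) × 98.769531 = 6.173096
Exact value: 6.157227
Error: 0.015869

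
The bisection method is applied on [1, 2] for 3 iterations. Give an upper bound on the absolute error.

Bisection error bound: |error| ≤ (b-a)/2^n
|error| ≤ (2 - 1)/2^3 = 1/2^3
|error| ≤ 0.1250000000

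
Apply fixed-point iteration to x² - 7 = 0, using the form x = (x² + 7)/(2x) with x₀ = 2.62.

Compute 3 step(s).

Equation: x² - 7 = 0
Fixed-point form: x = (x² + 7)/(2x)
x₀ = 2.62

x_1 = g(2.620000) = 2.645878
x_2 = g(2.645878) = 2.645751
x_3 = g(2.645751) = 2.645751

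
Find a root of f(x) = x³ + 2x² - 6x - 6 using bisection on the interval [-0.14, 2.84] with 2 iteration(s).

f(x) = x³ + 2x² - 6x - 6
Initial interval: [-0.14, 2.84]

Iteration 1:
  c_1 = (-0.140000 + 2.840000)/2 = 1.350000
  f(c_1) = f(1.350000) = -7.994625
  f(a) × f(c) ≥ 0, new interval: [1.350000, 2.840000]
Iteration 2:
  c_2 = (1.350000 + 2.840000)/2 = 2.095000
  f(c_2) = f(2.095000) = -0.596943
  f(a) × f(c) ≥ 0, new interval: [2.095000, 2.840000]

After 2 iteration(s), the approximation is c_2 = 2.095000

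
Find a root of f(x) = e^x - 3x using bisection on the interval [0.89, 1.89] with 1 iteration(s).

f(x) = e^x - 3x
Initial interval: [0.89, 1.89]

Iteration 1:
  c_1 = (0.890000 + 1.890000)/2 = 1.390000
  f(c_1) = f(1.390000) = -0.155150
  f(a) × f(c) ≥ 0, new interval: [1.390000, 1.890000]

After 1 iteration(s), the approximation is c_1 = 1.390000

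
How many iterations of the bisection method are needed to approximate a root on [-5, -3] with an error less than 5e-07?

We need (b-a)/2^n ≤ 5e-07
(-3 - (-5))/2^n ≤ 5e-07
2/2^n ≤ 5e-07
2^n ≥ 4000000
n ≥ log₂(4000000) = 21.93
n ≥ 22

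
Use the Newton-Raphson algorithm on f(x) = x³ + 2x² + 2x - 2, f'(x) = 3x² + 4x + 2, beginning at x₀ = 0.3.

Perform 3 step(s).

f(x) = x³ + 2x² + 2x - 2
f'(x) = 3x² + 4x + 2
x₀ = 0.3

Newton-Raphson formula: x_{n+1} = x_n - f(x_n)/f'(x_n)

Iteration 1:
  f(0.300000) = -1.193000
  f'(0.300000) = 3.470000
  x_1 = 0.300000 - (-1.193000)/3.470000 = 0.643804
Iteration 2:
  f(0.643804) = 0.383422
  f'(0.643804) = 5.818667
  x_2 = 0.643804 - 0.383422/5.818667 = 0.577909
Iteration 3:
  f(0.577909) = 0.016785
  f'(0.577909) = 5.313572
  x_3 = 0.577909 - 0.016785/5.313572 = 0.574750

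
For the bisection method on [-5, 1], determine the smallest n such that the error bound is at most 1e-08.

We need (b-a)/2^n ≤ 1e-08
(1 - (-5))/2^n ≤ 1e-08
6/2^n ≤ 1e-08
2^n ≥ 600000000
n ≥ log₂(600000000) = 29.16
n ≥ 30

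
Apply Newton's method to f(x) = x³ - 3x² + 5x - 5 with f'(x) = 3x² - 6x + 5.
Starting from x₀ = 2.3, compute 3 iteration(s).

f(x) = x³ - 3x² + 5x - 5
f'(x) = 3x² - 6x + 5
x₀ = 2.3

Newton-Raphson formula: x_{n+1} = x_n - f(x_n)/f'(x_n)

Iteration 1:
  f(2.300000) = 2.797000
  f'(2.300000) = 7.070000
  x_1 = 2.300000 - 2.797000/7.070000 = 1.904385
Iteration 2:
  f(1.904385) = 0.548476
  f'(1.904385) = 4.453735
  x_2 = 1.904385 - 0.548476/4.453735 = 1.781235
Iteration 3:
  f(1.781235) = 0.039280
  f'(1.781235) = 3.830984
  x_3 = 1.781235 - 0.039280/3.830984 = 1.770982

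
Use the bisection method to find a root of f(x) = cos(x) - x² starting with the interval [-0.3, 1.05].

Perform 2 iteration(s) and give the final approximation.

f(x) = cos(x) - x²
Initial interval: [-0.3, 1.05]

Iteration 1:
  c_1 = (-0.300000 + 1.050000)/2 = 0.375000
  f(c_1) = f(0.375000) = 0.789883
  f(a) × f(c) ≥ 0, new interval: [0.375000, 1.050000]
Iteration 2:
  c_2 = (0.375000 + 1.050000)/2 = 0.712500
  f(c_2) = f(0.712500) = 0.249074
  f(a) × f(c) ≥ 0, new interval: [0.712500, 1.050000]

After 2 iteration(s), the approximation is c_2 = 0.712500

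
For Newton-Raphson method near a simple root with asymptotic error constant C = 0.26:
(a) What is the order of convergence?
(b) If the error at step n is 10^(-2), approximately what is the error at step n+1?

(a) Newton-Raphson has quadratic (order 2) convergence near simple roots.
    This means |e_{n+1}| ≈ C|e_n|².

(b) With |e_n| = 10^(-2) and C = 0.26:
    |e_{n+1}| ≈ 0.26 × (10^(-2))² = 0.26 × 10^(-4)

(a) 2 (quadratic); (b) |e_{n+1}| ≈ 2.600e-05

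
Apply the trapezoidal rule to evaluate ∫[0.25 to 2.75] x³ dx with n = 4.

f(x) = x³
a = 0.25, b = 2.75, n = 4
h = (b - a)/n = 0.625000

Trapezoidal rule: (h/2)[f(x₀) + 2f(x₁) + 2f(x₂) + ... + f(xₙ)]

x_0 = 0.2500, f(x_0) = 0.015625, coefficient = 1
x_1 = 0.8750, f(x_1) = 0.669922, coefficient = 2
x_2 = 1.5000, f(x_2) = 3.375000, coefficient = 2
x_3 = 2.1250, f(x_3) = 9.595703, coefficient = 2
x_4 = 2.7500, f(x_4) = 20.796875, coefficient = 1

I ≈ (0.625000/2) × 48.093750 = 15.029297
Exact value: 14.296875
Error: 0.732422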